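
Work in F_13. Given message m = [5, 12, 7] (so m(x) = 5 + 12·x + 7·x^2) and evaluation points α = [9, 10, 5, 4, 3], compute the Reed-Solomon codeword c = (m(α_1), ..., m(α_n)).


c = [4, 6, 6, 9, 0]

Message polynomial: m(x) = 5 + 12·x + 7·x^2 (mod 13).
For each evaluation point α_i, compute m(α_i) mod 13:
  α_1 = 9: Horner steps 7 → 10 → 4, so m(9) = 4.
  α_2 = 10: Horner steps 7 → 4 → 6, so m(10) = 6.
  α_3 = 5: Horner steps 7 → 8 → 6, so m(5) = 6.
  α_4 = 4: Horner steps 7 → 1 → 9, so m(4) = 9.
  α_5 = 3: Horner steps 7 → 7 → 0, so m(3) = 0.
Codeword c = [4, 6, 6, 9, 0] ∈ F_13^5.


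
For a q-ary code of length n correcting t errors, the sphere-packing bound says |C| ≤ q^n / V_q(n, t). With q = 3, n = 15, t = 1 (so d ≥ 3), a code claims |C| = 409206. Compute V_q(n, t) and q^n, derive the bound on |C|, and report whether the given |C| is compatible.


V_q(n, t) = 31, q^n = 14348907, Hamming bound = 462867, |C| = 409206 ≤ bound (satisfied).

Step 1: Compute V_q(n, t) = Σ_{j=0}^1 C(n, j) (q−1)^j.
  j = 0: C(15,0)·(2)^0 = 1·1 = 1.
  j = 1: C(15,1)·(2)^1 = 15·2 = 30.
  V_q(n, t) = 1 + 30 = 31.
Step 2: q^n = 3^15 = 14348907.
Step 3: Hamming bound ⌊q^n / V_q(n,t)⌋ = ⌊14348907/31⌋ = 462867.
Step 4: Compare |C| = 409206 to 462867: satisfied.
The claimed |C| lies below the Hamming bound.


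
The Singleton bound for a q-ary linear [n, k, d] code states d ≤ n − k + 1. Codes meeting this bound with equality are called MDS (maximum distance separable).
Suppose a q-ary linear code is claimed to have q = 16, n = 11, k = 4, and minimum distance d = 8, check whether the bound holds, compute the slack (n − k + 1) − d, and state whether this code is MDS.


Singleton RHS = n − k + 1 = 8, slack = 0, bound satisfied, MDS.

Singleton bound: d ≤ n − k + 1.
Here n = 11, k = 4, so n − k + 1 = 8.
Given d = 8, check d ≤ 8: YES.
Slack = (n − k + 1) − d = 0.
The code is MDS (slack = 0).
Description: the claimed parameters are [11, 4, 8]_16; such a code would be MDS (meets Singleton bound).


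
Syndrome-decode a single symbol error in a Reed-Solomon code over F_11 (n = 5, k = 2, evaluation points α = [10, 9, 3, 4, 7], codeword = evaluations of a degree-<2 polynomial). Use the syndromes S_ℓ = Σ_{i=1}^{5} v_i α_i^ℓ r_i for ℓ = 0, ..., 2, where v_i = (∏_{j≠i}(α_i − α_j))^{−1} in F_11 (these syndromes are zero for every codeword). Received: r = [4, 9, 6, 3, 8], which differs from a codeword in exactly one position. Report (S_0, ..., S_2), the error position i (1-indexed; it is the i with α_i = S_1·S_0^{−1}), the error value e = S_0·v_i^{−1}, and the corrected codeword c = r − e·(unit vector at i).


S = (10, 7, 6), error at position 4, error magnitude e = 2, c = [4, 9, 6, 1, 8].

Step 1: column multipliers v_i = (∏_{j≠i}(α_i − α_j))^{−1} mod 11.
  i = 1 (α = 10): (10−9)(10−3)(10−4)(10−7) = 1·7·6·3 = 126 ≡ 5, so v_1 = 5^{−1} = 9 (mod 11).
  i = 2 (α = 9): (9−10)(9−3)(9−4)(9−7) = (−1)·6·5·2 = −60 ≡ 6, so v_2 = 6^{−1} = 2 (mod 11).
  i = 3 (α = 3): (3−10)(3−9)(3−4)(3−7) = (−7)·(−6)·(−1)·(−4) = 168 ≡ 3, so v_3 = 3^{−1} = 4 (mod 11).
  i = 4 (α = 4): (4−10)(4−9)(4−3)(4−7) = (−6)·(−5)·1·(−3) = −90 ≡ 9, so v_4 = 9^{−1} = 5 (mod 11).
  i = 5 (α = 7): (7−10)(7−9)(7−3)(7−4) = (−3)·(−2)·4·3 = 72 ≡ 6, so v_5 = 6^{−1} = 2 (mod 11).
  v = [9, 2, 4, 5, 2].
Step 2: syndromes of r = [4, 9, 6, 3, 8] (all sums mod 11).
  S_0 = Σ v_i r_i = 9·4 + 2·9 + 4·6 + 5·3 + 2·8 = 109 ≡ 10.
  S_1 = Σ v_i α_i r_i = 9·10·4 + 2·9·9 + 4·3·6 + 5·4·3 + 2·7·8 = 766 ≡ 7.
  α_i^2 mod 11 = [1, 4, 9, 5, 5].
  S_2 = Σ v_i α_i^2 r_i = 9·1·4 + 2·4·9 + 4·9·6 + 5·5·3 + 2·5·8 = 479 ≡ 6.
  S = (10, 7, 6) ≠ 0, so r is not a codeword (an error is present).
Step 3: locate the error. For a single error e at position i, S_ℓ = v_i·e·α_i^ℓ, so α_err = S_1/S_0.
  S_0^{−1} = 10^{−1} = 10 (mod 11), so α_err = 7·10 = 70 ≡ 4 = α_4. Error position i = 4.
  Consistency check: S_2/S_1 = 6·8 = 48 ≡ 4 = α_err ✓ (single-error assumption holds).
Step 4: error magnitude e = S_0/v_4 = S_0·∏_{j≠4}(α_4 − α_j) = 10·9 = 90 ≡ 2 (mod 11).
Step 5: correct position 4: c_4 = r_4 − e = 3 − 2 ≡ 1 (mod 11). Hence c = [4, 9, 6, 1, 8].
  Check: interpolating c through the α_i gives m(x) = 10 + 6·x (degree < 2) with m(α_i) = c_i for every i, so c is indeed a codeword.


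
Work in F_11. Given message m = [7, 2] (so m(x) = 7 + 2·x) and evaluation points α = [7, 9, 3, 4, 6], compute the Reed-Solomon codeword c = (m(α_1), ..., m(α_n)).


c = [10, 3, 2, 4, 8]

Message polynomial: m(x) = 7 + 2·x (mod 11).
For each evaluation point α_i, compute m(α_i) mod 11:
  α_1 = 7: Horner steps 2 → 10, so m(7) = 10.
  α_2 = 9: Horner steps 2 → 3, so m(9) = 3.
  α_3 = 3: Horner steps 2 → 2, so m(3) = 2.
  α_4 = 4: Horner steps 2 → 4, so m(4) = 4.
  α_5 = 6: Horner steps 2 → 8, so m(6) = 8.
Codeword c = [10, 3, 2, 4, 8] ∈ F_11^5.


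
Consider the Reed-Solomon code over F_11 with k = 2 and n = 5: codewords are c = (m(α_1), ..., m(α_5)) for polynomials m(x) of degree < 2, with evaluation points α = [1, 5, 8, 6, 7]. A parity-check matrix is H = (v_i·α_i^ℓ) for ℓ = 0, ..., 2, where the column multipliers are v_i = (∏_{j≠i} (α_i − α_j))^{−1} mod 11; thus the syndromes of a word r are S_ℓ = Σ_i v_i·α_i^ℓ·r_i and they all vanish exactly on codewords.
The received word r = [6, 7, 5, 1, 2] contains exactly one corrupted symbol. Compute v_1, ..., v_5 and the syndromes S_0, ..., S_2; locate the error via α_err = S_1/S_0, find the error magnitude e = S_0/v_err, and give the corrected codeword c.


S = (9, 10, 5), error at position 4, error magnitude e = 2, c = [6, 7, 5, 10, 2].

Step 1: column multipliers v_i = (∏_{j≠i}(α_i − α_j))^{−1} mod 11.
  i = 1 (α = 1): (1−5)(1−8)(1−6)(1−7) = (−4)·(−7)·(−5)·(−6) = 840 ≡ 4, so v_1 = 4^{−1} = 3 (mod 11).
  i = 2 (α = 5): (5−1)(5−8)(5−6)(5−7) = 4·(−3)·(−1)·(−2) = −24 ≡ 9, so v_2 = 9^{−1} = 5 (mod 11).
  i = 3 (α = 8): (8−1)(8−5)(8−6)(8−7) = 7·3·2·1 = 42 ≡ 9, so v_3 = 9^{−1} = 5 (mod 11).
  i = 4 (α = 6): (6−1)(6−5)(6−8)(6−7) = 5·1·(−2)·(−1) = 10 ≡ 10, so v_4 = 10^{−1} = 10 (mod 11).
  i = 5 (α = 7): (7−1)(7−5)(7−8)(7−6) = 6·2·(−1)·1 = −12 ≡ 10, so v_5 = 10^{−1} = 10 (mod 11).
  v = [3, 5, 5, 10, 10].
Step 2: syndromes of r = [6, 7, 5, 1, 2] (all sums mod 11).
  S_0 = Σ v_i r_i = 3·6 + 5·7 + 5·5 + 10·1 + 10·2 = 108 ≡ 9.
  S_1 = Σ v_i α_i r_i = 3·1·6 + 5·5·7 + 5·8·5 + 10·6·1 + 10·7·2 = 593 ≡ 10.
  α_i^2 mod 11 = [1, 3, 9, 3, 5].
  S_2 = Σ v_i α_i^2 r_i = 3·1·6 + 5·3·7 + 5·9·5 + 10·3·1 + 10·5·2 = 478 ≡ 5.
  S = (9, 10, 5) ≠ 0, so r is not a codeword (an error is present).
Step 3: locate the error. For a single error e at position i, S_ℓ = v_i·e·α_i^ℓ, so α_err = S_1/S_0.
  S_0^{−1} = 9^{−1} = 5 (mod 11), so α_err = 10·5 = 50 ≡ 6 = α_4. Error position i = 4.
  Consistency check: S_2/S_1 = 5·10 = 50 ≡ 6 = α_err ✓ (single-error assumption holds).
Step 4: error magnitude e = S_0/v_4 = S_0·∏_{j≠4}(α_4 − α_j) = 9·10 = 90 ≡ 2 (mod 11).
Step 5: correct position 4: c_4 = r_4 − e = 1 − 2 ≡ 10 (mod 11). Hence c = [6, 7, 5, 10, 2].
  Check: interpolating c through the α_i gives m(x) = 3 + 3·x (degree < 2) with m(α_i) = c_i for every i, so c is indeed a codeword.


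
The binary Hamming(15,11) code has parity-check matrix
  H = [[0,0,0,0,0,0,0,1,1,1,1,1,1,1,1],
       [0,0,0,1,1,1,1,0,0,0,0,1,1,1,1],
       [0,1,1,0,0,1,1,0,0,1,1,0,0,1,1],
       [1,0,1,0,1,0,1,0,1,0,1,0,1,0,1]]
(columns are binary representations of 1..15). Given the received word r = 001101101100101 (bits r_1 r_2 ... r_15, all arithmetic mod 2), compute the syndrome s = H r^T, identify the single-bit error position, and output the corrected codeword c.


s = (0, 1, 1, 1)^T, error position = 7, corrected codeword c = 001101001100101

Compute s = H r^T mod 2 one row at a time:
  s_1 = 0 + 1 + 1 + 0 + 0 + 1 + 0 + 1 = 4 ≡ 0 (mod 2).
  s_2 = 1 + 0 + 1 + 1 + 0 + 1 + 0 + 1 = 5 ≡ 1 (mod 2).
  s_3 = 0 + 1 + 1 + 1 + 1 + 0 + 0 + 1 = 5 ≡ 1 (mod 2).
  s_4 = 0 + 1 + 0 + 1 + 1 + 0 + 1 + 1 = 5 ≡ 1 (mod 2).
s = (0, 1, 1, 1)^T — this equals column 7 of H (binary 0111), so error is at position 7.
Correct: flip bit 7 of r = 001101101100101 to get c = 001101001100101.


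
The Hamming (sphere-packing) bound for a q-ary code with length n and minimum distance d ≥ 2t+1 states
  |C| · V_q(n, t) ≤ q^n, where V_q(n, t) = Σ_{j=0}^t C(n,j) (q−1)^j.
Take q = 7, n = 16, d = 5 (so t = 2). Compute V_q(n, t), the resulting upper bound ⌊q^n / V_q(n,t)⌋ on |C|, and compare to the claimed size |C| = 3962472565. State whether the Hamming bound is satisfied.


V_q(n, t) = 4417, q^n = 33232930569601, Hamming bound = 7523869270, |C| = 3962472565 ≤ bound (satisfied).

Step 1: Compute V_q(n, t) = Σ_{j=0}^2 C(n, j) (q−1)^j.
  j = 0: C(16,0)·(6)^0 = 1·1 = 1.
  j = 1: C(16,1)·(6)^1 = 16·6 = 96.
  j = 2: C(16,2)·(6)^2 = 120·36 = 4320.
  V_q(n, t) = 1 + 96 + 4320 = 4417.
Step 2: q^n = 7^16 = 33232930569601.
Step 3: Hamming bound ⌊q^n / V_q(n,t)⌋ = ⌊33232930569601/4417⌋ = 7523869270.
Step 4: Compare |C| = 3962472565 to 7523869270: satisfied.
The claimed |C| lies below the Hamming bound.


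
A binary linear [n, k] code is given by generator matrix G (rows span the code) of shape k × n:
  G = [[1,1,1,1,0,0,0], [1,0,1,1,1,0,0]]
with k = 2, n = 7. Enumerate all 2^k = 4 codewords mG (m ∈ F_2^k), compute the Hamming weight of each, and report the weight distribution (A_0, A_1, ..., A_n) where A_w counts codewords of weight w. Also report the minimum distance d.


Weight distribution: A_0 = 1, A_2 = 1, A_4 = 2. Minimum distance d = 2.

Enumerate all 2^2 = 4 messages m ∈ F_2^2.
For each, compute codeword c = mG in F_2^7, then tally its weight.
  m = 00 → c = 0000000, weight = 0.
  m = 10 → c = 1111000, weight = 4.
  m = 01 → c = 1011100, weight = 4.
  m = 11 → c = 0100100, weight = 2.
Tally weights:
  weight 0: 1 codewords.
  weight 2: 1 codewords.
  weight 4: 2 codewords.
Minimum distance d = smallest w > 0 with A_w > 0 = 2.
Sanity: Σ A_w = 4 = 2^2 = 4 ✓.


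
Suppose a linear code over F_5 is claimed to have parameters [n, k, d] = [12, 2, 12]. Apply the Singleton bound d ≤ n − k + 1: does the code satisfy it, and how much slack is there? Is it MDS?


Singleton RHS = n − k + 1 = 11, slack = -1, bound violated (no such code; not MDS).

Singleton bound: d ≤ n − k + 1.
Here n = 12, k = 2, so n − k + 1 = 11.
Given d = 12, check d ≤ 11: NO.
Slack = (n − k + 1) − d = -1.
The slack is negative: d = 12 exceeds n − k + 1 = 11 by 1, so the Singleton bound is violated and no linear [12, 2, 12]_5 code can exist. In particular it is not MDS (MDS requires d = n − k + 1 exactly).
Description: the claimed parameters are [12, 2, 12]_5; such a code would be impossible (violates the Singleton bound).


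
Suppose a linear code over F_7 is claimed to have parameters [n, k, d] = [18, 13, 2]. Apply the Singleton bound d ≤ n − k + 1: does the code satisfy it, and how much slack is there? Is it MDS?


Singleton RHS = n − k + 1 = 6, slack = 4, bound satisfied, not MDS.

Singleton bound: d ≤ n − k + 1.
Here n = 18, k = 13, so n − k + 1 = 6.
Given d = 2, check d ≤ 6: YES.
Slack = (n − k + 1) − d = 4.
The code is NOT MDS (slack = 4 > 0).
Description: the claimed parameters are [18, 13, 2]_7; such a code would be non-MDS.


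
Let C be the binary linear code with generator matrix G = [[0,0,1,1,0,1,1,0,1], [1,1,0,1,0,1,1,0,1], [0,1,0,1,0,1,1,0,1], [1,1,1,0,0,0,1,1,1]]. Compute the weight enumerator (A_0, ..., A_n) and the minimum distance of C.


Weight distribution: A_0 = 1, A_1 = 1, A_2 = 1, A_3 = 2, A_4 = 3, A_5 = 5, A_6 = 3. Minimum distance d = 1.

Enumerate all 2^4 = 16 messages m ∈ F_2^4.
For each, compute codeword c = mG in F_2^9, then tally its weight.
  m = 0000 → c = 000000000, weight = 0.
  m = 1000 → c = 001101101, weight = 5.
  m = 0100 → c = 110101101, weight = 6.
  m = 1100 → c = 111000000, weight = 3.
  m = 0010 → c = 010101101, weight = 5.
  m = 1010 → c = 011000000, weight = 2.
  m = 0110 → c = 100000000, weight = 1.
  m = 1110 → c = 101101101, weight = 6.
  m = 0001 → c = 111000111, weight = 6.
  m = 1001 → c = 110101010, weight = 5.
  m = 0101 → c = 001101010, weight = 4.
  m = 1101 → c = 000000111, weight = 3.
  m = 0011 → c = 101101010, weight = 5.
  m = 1011 → c = 100000111, weight = 4.
  m = 0111 → c = 011000111, weight = 5.
  m = 1111 → c = 010101010, weight = 4.
Tally weights:
  weight 0: 1 codewords.
  weight 1: 1 codewords.
  weight 2: 1 codewords.
  weight 3: 2 codewords.
  weight 4: 3 codewords.
  weight 5: 5 codewords.
  weight 6: 3 codewords.
Minimum distance d = smallest w > 0 with A_w > 0 = 1.
Sanity: Σ A_w = 16 = 2^4 = 16 ✓.


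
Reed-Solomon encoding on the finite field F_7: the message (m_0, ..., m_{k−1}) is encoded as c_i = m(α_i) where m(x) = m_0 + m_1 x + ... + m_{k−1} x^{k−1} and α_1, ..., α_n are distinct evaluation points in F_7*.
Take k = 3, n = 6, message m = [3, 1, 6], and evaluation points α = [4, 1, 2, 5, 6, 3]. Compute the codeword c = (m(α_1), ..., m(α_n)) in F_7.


c = [5, 3, 1, 4, 1, 4]

Message polynomial: m(x) = 3 + 1·x + 6·x^2 (mod 7).
For each evaluation point α_i, compute m(α_i) mod 7:
  α_1 = 4: Horner steps 6 → 4 → 5, so m(4) = 5.
  α_2 = 1: Horner steps 6 → 0 → 3, so m(1) = 3.
  α_3 = 2: Horner steps 6 → 6 → 1, so m(2) = 1.
  α_4 = 5: Horner steps 6 → 3 → 4, so m(5) = 4.
  α_5 = 6: Horner steps 6 → 2 → 1, so m(6) = 1.
  α_6 = 3: Horner steps 6 → 5 → 4, so m(3) = 4.
Codeword c = [5, 3, 1, 4, 1, 4] ∈ F_7^6.


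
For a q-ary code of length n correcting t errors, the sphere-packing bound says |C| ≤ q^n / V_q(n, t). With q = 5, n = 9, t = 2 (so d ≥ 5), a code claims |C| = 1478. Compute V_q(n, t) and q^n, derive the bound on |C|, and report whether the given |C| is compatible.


V_q(n, t) = 613, q^n = 1953125, Hamming bound = 3186, |C| = 1478 ≤ bound (satisfied).

Step 1: Compute V_q(n, t) = Σ_{j=0}^2 C(n, j) (q−1)^j.
  j = 0: C(9,0)·(4)^0 = 1·1 = 1.
  j = 1: C(9,1)·(4)^1 = 9·4 = 36.
  j = 2: C(9,2)·(4)^2 = 36·16 = 576.
  V_q(n, t) = 1 + 36 + 576 = 613.
Step 2: q^n = 5^9 = 1953125.
Step 3: Hamming bound ⌊q^n / V_q(n,t)⌋ = ⌊1953125/613⌋ = 3186.
Step 4: Compare |C| = 1478 to 3186: satisfied.
The claimed |C| lies below the Hamming bound.


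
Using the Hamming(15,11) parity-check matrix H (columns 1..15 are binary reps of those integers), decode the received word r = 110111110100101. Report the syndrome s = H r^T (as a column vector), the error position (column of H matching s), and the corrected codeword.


s = (0, 0, 1, 1)^T, error position = 3, corrected codeword c = 111111110100101

Compute s = H r^T mod 2 one row at a time:
  s_1 = 1 + 0 + 1 + 0 + 0 + 1 + 0 + 1 = 4 ≡ 0 (mod 2).
  s_2 = 1 + 1 + 1 + 1 + 0 + 1 + 0 + 1 = 6 ≡ 0 (mod 2).
  s_3 = 1 + 0 + 1 + 1 + 1 + 0 + 0 + 1 = 5 ≡ 1 (mod 2).
  s_4 = 1 + 0 + 1 + 1 + 0 + 0 + 1 + 1 = 5 ≡ 1 (mod 2).
s = (0, 0, 1, 1)^T — this equals column 3 of H (binary 0011), so error is at position 3.
Correct: flip bit 3 of r = 110111110100101 to get c = 111111110100101.


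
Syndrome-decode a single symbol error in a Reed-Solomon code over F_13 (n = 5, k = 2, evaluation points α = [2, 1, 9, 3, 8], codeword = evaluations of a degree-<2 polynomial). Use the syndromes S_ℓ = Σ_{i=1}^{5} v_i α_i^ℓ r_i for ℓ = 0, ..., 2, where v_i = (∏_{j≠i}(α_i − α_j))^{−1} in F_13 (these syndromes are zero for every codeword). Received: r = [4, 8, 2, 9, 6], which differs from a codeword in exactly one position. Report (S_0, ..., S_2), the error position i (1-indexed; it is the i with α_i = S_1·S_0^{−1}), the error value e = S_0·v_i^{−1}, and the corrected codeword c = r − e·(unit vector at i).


S = (6, 5, 2), error at position 4, error magnitude e = 9, c = [4, 8, 2, 0, 6].

Step 1: column multipliers v_i = (∏_{j≠i}(α_i − α_j))^{−1} mod 13.
  i = 1 (α = 2): (2−1)(2−9)(2−3)(2−8) = 1·(−7)·(−1)·(−6) = −42 ≡ 10, so v_1 = 10^{−1} = 4 (mod 13).
  i = 2 (α = 1): (1−2)(1−9)(1−3)(1−8) = (−1)·(−8)·(−2)·(−7) = 112 ≡ 8, so v_2 = 8^{−1} = 5 (mod 13).
  i = 3 (α = 9): (9−2)(9−1)(9−3)(9−8) = 7·8·6·1 = 336 ≡ 11, so v_3 = 11^{−1} = 6 (mod 13).
  i = 4 (α = 3): (3−2)(3−1)(3−9)(3−8) = 1·2·(−6)·(−5) = 60 ≡ 8, so v_4 = 8^{−1} = 5 (mod 13).
  i = 5 (α = 8): (8−2)(8−1)(8−9)(8−3) = 6·7·(−1)·5 = −210 ≡ 11, so v_5 = 11^{−1} = 6 (mod 13).
  v = [4, 5, 6, 5, 6].
Step 2: syndromes of r = [4, 8, 2, 9, 6] (all sums mod 13).
  S_0 = Σ v_i r_i = 4·4 + 5·8 + 6·2 + 5·9 + 6·6 = 149 ≡ 6.
  S_1 = Σ v_i α_i r_i = 4·2·4 + 5·1·8 + 6·9·2 + 5·3·9 + 6·8·6 = 603 ≡ 5.
  α_i^2 mod 13 = [4, 1, 3, 9, 12].
  S_2 = Σ v_i α_i^2 r_i = 4·4·4 + 5·1·8 + 6·3·2 + 5·9·9 + 6·12·6 = 977 ≡ 2.
  S = (6, 5, 2) ≠ 0, so r is not a codeword (an error is present).
Step 3: locate the error. For a single error e at position i, S_ℓ = v_i·e·α_i^ℓ, so α_err = S_1/S_0.
  S_0^{−1} = 6^{−1} = 11 (mod 13), so α_err = 5·11 = 55 ≡ 3 = α_4. Error position i = 4.
  Consistency check: S_2/S_1 = 2·8 = 16 ≡ 3 = α_err ✓ (single-error assumption holds).
Step 4: error magnitude e = S_0/v_4 = S_0·∏_{j≠4}(α_4 − α_j) = 6·8 = 48 ≡ 9 (mod 13).
Step 5: correct position 4: c_4 = r_4 − e = 9 − 9 ≡ 0 (mod 13). Hence c = [4, 8, 2, 0, 6].
  Check: interpolating c through the α_i gives m(x) = 12 + 9·x (degree < 2) with m(α_i) = c_i for every i, so c is indeed a codeword.


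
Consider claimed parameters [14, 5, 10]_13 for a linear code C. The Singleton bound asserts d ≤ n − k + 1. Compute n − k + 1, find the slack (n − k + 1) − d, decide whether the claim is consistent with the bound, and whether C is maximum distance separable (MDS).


Singleton RHS = n − k + 1 = 10, slack = 0, bound satisfied, MDS.

Singleton bound: d ≤ n − k + 1.
Here n = 14, k = 5, so n − k + 1 = 10.
Given d = 10, check d ≤ 10: YES.
Slack = (n − k + 1) − d = 0.
The code is MDS (slack = 0).
Description: the claimed parameters are [14, 5, 10]_13; such a code would be MDS (meets Singleton bound).


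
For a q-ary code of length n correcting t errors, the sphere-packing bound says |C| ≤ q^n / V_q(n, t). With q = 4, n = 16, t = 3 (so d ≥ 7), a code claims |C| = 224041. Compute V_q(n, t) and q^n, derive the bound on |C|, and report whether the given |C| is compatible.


V_q(n, t) = 16249, q^n = 4294967296, Hamming bound = 264321, |C| = 224041 ≤ bound (satisfied).

Step 1: Compute V_q(n, t) = Σ_{j=0}^3 C(n, j) (q−1)^j.
  j = 0: C(16,0)·(3)^0 = 1·1 = 1.
  j = 1: C(16,1)·(3)^1 = 16·3 = 48.
  j = 2: C(16,2)·(3)^2 = 120·9 = 1080.
  j = 3: C(16,3)·(3)^3 = 560·27 = 15120.
  V_q(n, t) = 1 + 48 + 1080 + 15120 = 16249.
Step 2: q^n = 4^16 = 4294967296.
Step 3: Hamming bound ⌊q^n / V_q(n,t)⌋ = ⌊4294967296/16249⌋ = 264321.
Step 4: Compare |C| = 224041 to 264321: satisfied.
The claimed |C| lies below the Hamming bound.


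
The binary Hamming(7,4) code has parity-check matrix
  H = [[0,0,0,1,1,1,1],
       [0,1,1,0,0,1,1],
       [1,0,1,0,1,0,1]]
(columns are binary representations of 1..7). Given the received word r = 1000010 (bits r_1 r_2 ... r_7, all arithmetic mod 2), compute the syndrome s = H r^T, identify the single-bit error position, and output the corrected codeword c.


s = (1, 1, 1)^T, error position = 7, corrected codeword c = 1000011

Compute s = H r^T mod 2 one row at a time:
  s_1 = 0 + 0 + 1 + 0 = 1 ≡ 1 (mod 2).
  s_2 = 0 + 0 + 1 + 0 = 1 ≡ 1 (mod 2).
  s_3 = 1 + 0 + 0 + 0 = 1 ≡ 1 (mod 2).
s = (1, 1, 1)^T — this equals column 7 of H (binary 111), so error is at position 7.
Correct: flip bit 7 of r = 1000010 to get c = 1000011.


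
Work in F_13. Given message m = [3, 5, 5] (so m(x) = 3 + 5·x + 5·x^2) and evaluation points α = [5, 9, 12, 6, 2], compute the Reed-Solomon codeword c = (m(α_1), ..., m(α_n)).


c = [10, 11, 3, 5, 7]

Message polynomial: m(x) = 3 + 5·x + 5·x^2 (mod 13).
For each evaluation point α_i, compute m(α_i) mod 13:
  α_1 = 5: Horner steps 5 → 4 → 10, so m(5) = 10.
  α_2 = 9: Horner steps 5 → 11 → 11, so m(9) = 11.
  α_3 = 12: Horner steps 5 → 0 → 3, so m(12) = 3.
  α_4 = 6: Horner steps 5 → 9 → 5, so m(6) = 5.
  α_5 = 2: Horner steps 5 → 2 → 7, so m(2) = 7.
Codeword c = [10, 11, 3, 5, 7] ∈ F_13^5.


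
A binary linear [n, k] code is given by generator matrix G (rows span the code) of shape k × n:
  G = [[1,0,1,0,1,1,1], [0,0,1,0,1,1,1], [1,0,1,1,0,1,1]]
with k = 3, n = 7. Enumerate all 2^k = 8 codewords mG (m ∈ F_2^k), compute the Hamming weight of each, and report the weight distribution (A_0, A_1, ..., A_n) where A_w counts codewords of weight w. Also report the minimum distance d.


Weight distribution: A_0 = 1, A_1 = 1, A_2 = 1, A_3 = 1, A_4 = 2, A_5 = 2. Minimum distance d = 1.

Enumerate all 2^3 = 8 messages m ∈ F_2^3.
For each, compute codeword c = mG in F_2^7, then tally its weight.
  m = 000 → c = 0000000, weight = 0.
  m = 100 → c = 1010111, weight = 5.
  m = 010 → c = 0010111, weight = 4.
  m = 110 → c = 1000000, weight = 1.
  m = 001 → c = 1011011, weight = 5.
  m = 101 → c = 0001100, weight = 2.
  m = 011 → c = 1001100, weight = 3.
  m = 111 → c = 0011011, weight = 4.
Tally weights:
  weight 0: 1 codewords.
  weight 1: 1 codewords.
  weight 2: 1 codewords.
  weight 3: 1 codewords.
  weight 4: 2 codewords.
  weight 5: 2 codewords.
Minimum distance d = smallest w > 0 with A_w > 0 = 1.
Sanity: Σ A_w = 8 = 2^3 = 8 ✓.


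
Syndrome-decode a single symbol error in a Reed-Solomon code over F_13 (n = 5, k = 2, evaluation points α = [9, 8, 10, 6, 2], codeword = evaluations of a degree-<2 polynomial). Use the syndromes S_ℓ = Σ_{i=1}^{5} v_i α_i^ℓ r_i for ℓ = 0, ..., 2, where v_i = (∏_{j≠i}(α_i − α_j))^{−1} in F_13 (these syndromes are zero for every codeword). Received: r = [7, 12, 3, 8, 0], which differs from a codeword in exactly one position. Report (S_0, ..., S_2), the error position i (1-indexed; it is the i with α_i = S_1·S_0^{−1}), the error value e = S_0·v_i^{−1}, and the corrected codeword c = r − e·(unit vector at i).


S = (9, 3, 1), error at position 1, error magnitude e = 6, c = [1, 12, 3, 8, 0].

Step 1: column multipliers v_i = (∏_{j≠i}(α_i − α_j))^{−1} mod 13.
  i = 1 (α = 9): (9−8)(9−10)(9−6)(9−2) = 1·(−1)·3·7 = −21 ≡ 5, so v_1 = 5^{−1} = 8 (mod 13).
  i = 2 (α = 8): (8−9)(8−10)(8−6)(8−2) = (−1)·(−2)·2·6 = 24 ≡ 11, so v_2 = 11^{−1} = 6 (mod 13).
  i = 3 (α = 10): (10−9)(10−8)(10−6)(10−2) = 1·2·4·8 = 64 ≡ 12, so v_3 = 12^{−1} = 12 (mod 13).
  i = 4 (α = 6): (6−9)(6−8)(6−10)(6−2) = (−3)·(−2)·(−4)·4 = −96 ≡ 8, so v_4 = 8^{−1} = 5 (mod 13).
  i = 5 (α = 2): (2−9)(2−8)(2−10)(2−6) = (−7)·(−6)·(−8)·(−4) = 1344 ≡ 5, so v_5 = 5^{−1} = 8 (mod 13).
  v = [8, 6, 12, 5, 8].
Step 2: syndromes of r = [7, 12, 3, 8, 0] (all sums mod 13).
  S_0 = Σ v_i r_i = 8·7 + 6·12 + 12·3 + 5·8 + 8·0 = 204 ≡ 9.
  S_1 = Σ v_i α_i r_i = 8·9·7 + 6·8·12 + 12·10·3 + 5·6·8 + 8·2·0 = 1680 ≡ 3.
  α_i^2 mod 13 = [3, 12, 9, 10, 4].
  S_2 = Σ v_i α_i^2 r_i = 8·3·7 + 6·12·12 + 12·9·3 + 5·10·8 + 8·4·0 = 1756 ≡ 1.
  S = (9, 3, 1) ≠ 0, so r is not a codeword (an error is present).
Step 3: locate the error. For a single error e at position i, S_ℓ = v_i·e·α_i^ℓ, so α_err = S_1/S_0.
  S_0^{−1} = 9^{−1} = 3 (mod 13), so α_err = 3·3 = 9 ≡ 9 = α_1. Error position i = 1.
  Consistency check: S_2/S_1 = 1·9 = 9 ≡ 9 = α_err ✓ (single-error assumption holds).
Step 4: error magnitude e = S_0/v_1 = S_0·∏_{j≠1}(α_1 − α_j) = 9·5 = 45 ≡ 6 (mod 13).
Step 5: correct position 1: c_1 = r_1 − e = 7 − 6 ≡ 1 (mod 13). Hence c = [1, 12, 3, 8, 0].
  Check: interpolating c through the α_i gives m(x) = 9 + 2·x (degree < 2) with m(α_i) = c_i for every i, so c is indeed a codeword.


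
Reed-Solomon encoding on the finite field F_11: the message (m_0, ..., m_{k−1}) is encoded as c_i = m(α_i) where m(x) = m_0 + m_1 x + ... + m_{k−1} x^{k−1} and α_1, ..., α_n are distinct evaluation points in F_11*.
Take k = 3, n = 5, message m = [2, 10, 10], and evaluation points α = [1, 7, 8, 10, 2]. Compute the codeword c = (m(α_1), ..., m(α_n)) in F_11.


c = [0, 1, 7, 2, 7]

Message polynomial: m(x) = 2 + 10·x + 10·x^2 (mod 11).
For each evaluation point α_i, compute m(α_i) mod 11:
  α_1 = 1: Horner steps 10 → 9 → 0, so m(1) = 0.
  α_2 = 7: Horner steps 10 → 3 → 1, so m(7) = 1.
  α_3 = 8: Horner steps 10 → 2 → 7, so m(8) = 7.
  α_4 = 10: Horner steps 10 → 0 → 2, so m(10) = 2.
  α_5 = 2: Horner steps 10 → 8 → 7, so m(2) = 7.
Codeword c = [0, 1, 7, 2, 7] ∈ F_11^5.


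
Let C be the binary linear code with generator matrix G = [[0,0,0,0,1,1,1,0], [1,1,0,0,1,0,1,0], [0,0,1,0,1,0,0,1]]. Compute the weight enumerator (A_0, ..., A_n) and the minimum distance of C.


Weight distribution: A_0 = 1, A_3 = 3, A_4 = 2, A_5 = 1, A_6 = 1. Minimum distance d = 3.

Enumerate all 2^3 = 8 messages m ∈ F_2^3.
For each, compute codeword c = mG in F_2^8, then tally its weight.
  m = 000 → c = 00000000, weight = 0.
  m = 100 → c = 00001110, weight = 3.
  m = 010 → c = 11001010, weight = 4.
  m = 110 → c = 11000100, weight = 3.
  m = 001 → c = 00101001, weight = 3.
  m = 101 → c = 00100111, weight = 4.
  m = 011 → c = 11100011, weight = 5.
  m = 111 → c = 11101101, weight = 6.
Tally weights:
  weight 0: 1 codewords.
  weight 3: 3 codewords.
  weight 4: 2 codewords.
  weight 5: 1 codewords.
  weight 6: 1 codewords.
Minimum distance d = smallest w > 0 with A_w > 0 = 3.
Sanity: Σ A_w = 8 = 2^3 = 8 ✓.


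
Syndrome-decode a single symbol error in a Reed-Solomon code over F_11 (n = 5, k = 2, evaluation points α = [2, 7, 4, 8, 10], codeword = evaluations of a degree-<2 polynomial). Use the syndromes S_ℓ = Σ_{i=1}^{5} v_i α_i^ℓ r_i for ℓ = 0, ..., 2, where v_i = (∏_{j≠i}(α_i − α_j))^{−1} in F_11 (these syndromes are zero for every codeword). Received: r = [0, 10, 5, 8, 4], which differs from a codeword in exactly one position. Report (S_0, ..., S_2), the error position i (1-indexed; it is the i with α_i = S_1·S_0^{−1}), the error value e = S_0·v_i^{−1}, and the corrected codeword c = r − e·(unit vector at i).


S = (5, 10, 9), error at position 1, error magnitude e = 2, c = [9, 10, 5, 8, 4].

Step 1: column multipliers v_i = (∏_{j≠i}(α_i − α_j))^{−1} mod 11.
  i = 1 (α = 2): (2−7)(2−4)(2−8)(2−10) = (−5)·(−2)·(−6)·(−8) = 480 ≡ 7, so v_1 = 7^{−1} = 8 (mod 11).
  i = 2 (α = 7): (7−2)(7−4)(7−8)(7−10) = 5·3·(−1)·(−3) = 45 ≡ 1, so v_2 = 1^{−1} = 1 (mod 11).
  i = 3 (α = 4): (4−2)(4−7)(4−8)(4−10) = 2·(−3)·(−4)·(−6) = −144 ≡ 10, so v_3 = 10^{−1} = 10 (mod 11).
  i = 4 (α = 8): (8−2)(8−7)(8−4)(8−10) = 6·1·4·(−2) = −48 ≡ 7, so v_4 = 7^{−1} = 8 (mod 11).
  i = 5 (α = 10): (10−2)(10−7)(10−4)(10−8) = 8·3·6·2 = 288 ≡ 2, so v_5 = 2^{−1} = 6 (mod 11).
  v = [8, 1, 10, 8, 6].
Step 2: syndromes of r = [0, 10, 5, 8, 4] (all sums mod 11).
  S_0 = Σ v_i r_i = 8·0 + 1·10 + 10·5 + 8·8 + 6·4 = 148 ≡ 5.
  S_1 = Σ v_i α_i r_i = 8·2·0 + 1·7·10 + 10·4·5 + 8·8·8 + 6·10·4 = 1022 ≡ 10.
  α_i^2 mod 11 = [4, 5, 5, 9, 1].
  S_2 = Σ v_i α_i^2 r_i = 8·4·0 + 1·5·10 + 10·5·5 + 8·9·8 + 6·1·4 = 900 ≡ 9.
  S = (5, 10, 9) ≠ 0, so r is not a codeword (an error is present).
Step 3: locate the error. For a single error e at position i, S_ℓ = v_i·e·α_i^ℓ, so α_err = S_1/S_0.
  S_0^{−1} = 5^{−1} = 9 (mod 11), so α_err = 10·9 = 90 ≡ 2 = α_1. Error position i = 1.
  Consistency check: S_2/S_1 = 9·10 = 90 ≡ 2 = α_err ✓ (single-error assumption holds).
Step 4: error magnitude e = S_0/v_1 = S_0·∏_{j≠1}(α_1 − α_j) = 5·7 = 35 ≡ 2 (mod 11).
Step 5: correct position 1: c_1 = r_1 − e = 0 − 2 ≡ 9 (mod 11). Hence c = [9, 10, 5, 8, 4].
  Check: interpolating c through the α_i gives m(x) = 2 + 9·x (degree < 2) with m(α_i) = c_i for every i, so c is indeed a codeword.


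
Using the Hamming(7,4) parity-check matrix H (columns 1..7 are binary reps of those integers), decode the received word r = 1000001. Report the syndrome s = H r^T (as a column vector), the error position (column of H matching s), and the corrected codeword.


s = (1, 1, 0)^T, error position = 6, corrected codeword c = 1000011

Compute s = H r^T mod 2 one row at a time:
  s_1 = 0 + 0 + 0 + 1 = 1 ≡ 1 (mod 2).
  s_2 = 0 + 0 + 0 + 1 = 1 ≡ 1 (mod 2).
  s_3 = 1 + 0 + 0 + 1 = 2 ≡ 0 (mod 2).
s = (1, 1, 0)^T — this equals column 6 of H (binary 110), so error is at position 6.
Correct: flip bit 6 of r = 1000001 to get c = 1000011.


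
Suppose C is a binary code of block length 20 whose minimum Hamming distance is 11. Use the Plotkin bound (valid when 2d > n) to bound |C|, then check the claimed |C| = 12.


Plotkin bound M ≤ 10; given |C| = 12 > bound (violated).

Check applicability: 2d = 22, n = 20.
2d − n = 2 > 0, so Plotkin applies.
Compute d/(2d−n) = 11/2 ≈ 5.5000.
⌊d/(2d−n)⌋ = 5.
Plotkin bound: M ≤ 2·5 = 10.
Given |C| = 12, check: VIOLATED.
This |C| is above the Plotkin bound, so no binary code with n = 20, d = 11 and 12 codewords exists.


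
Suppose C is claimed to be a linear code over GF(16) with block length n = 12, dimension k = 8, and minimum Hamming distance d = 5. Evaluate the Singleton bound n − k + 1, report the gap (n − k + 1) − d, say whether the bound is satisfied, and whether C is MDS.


Singleton RHS = n − k + 1 = 5, slack = 0, bound satisfied, MDS.

Singleton bound: d ≤ n − k + 1.
Here n = 12, k = 8, so n − k + 1 = 5.
Given d = 5, check d ≤ 5: YES.
Slack = (n − k + 1) − d = 0.
The code is MDS (slack = 0).
Description: the claimed parameters are [12, 8, 5]_16; such a code would be MDS (meets Singleton bound).


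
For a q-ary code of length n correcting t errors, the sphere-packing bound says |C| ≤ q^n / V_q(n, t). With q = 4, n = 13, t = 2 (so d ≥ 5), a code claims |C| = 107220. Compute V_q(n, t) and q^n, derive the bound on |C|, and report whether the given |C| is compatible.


V_q(n, t) = 742, q^n = 67108864, Hamming bound = 90443, |C| = 107220 > bound (violated).

Step 1: Compute V_q(n, t) = Σ_{j=0}^2 C(n, j) (q−1)^j.
  j = 0: C(13,0)·(3)^0 = 1·1 = 1.
  j = 1: C(13,1)·(3)^1 = 13·3 = 39.
  j = 2: C(13,2)·(3)^2 = 78·9 = 702.
  V_q(n, t) = 1 + 39 + 702 = 742.
Step 2: q^n = 4^13 = 67108864.
Step 3: Hamming bound ⌊q^n / V_q(n,t)⌋ = ⌊67108864/742⌋ = 90443.
Step 4: Compare |C| = 107220 to 90443: violated.
The claimed |C| lies above the Hamming bound, so no 4-ary code of length 13 with d ≥ 5 can have 107220 codewords.


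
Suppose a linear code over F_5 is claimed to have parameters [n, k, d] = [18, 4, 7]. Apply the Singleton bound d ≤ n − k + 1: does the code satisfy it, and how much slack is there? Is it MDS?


Singleton RHS = n − k + 1 = 15, slack = 8, bound satisfied, not MDS.

Singleton bound: d ≤ n − k + 1.
Here n = 18, k = 4, so n − k + 1 = 15.
Given d = 7, check d ≤ 15: YES.
Slack = (n − k + 1) − d = 8.
The code is NOT MDS (slack = 8 > 0).
Description: the claimed parameters are [18, 4, 7]_5; such a code would be non-MDS.


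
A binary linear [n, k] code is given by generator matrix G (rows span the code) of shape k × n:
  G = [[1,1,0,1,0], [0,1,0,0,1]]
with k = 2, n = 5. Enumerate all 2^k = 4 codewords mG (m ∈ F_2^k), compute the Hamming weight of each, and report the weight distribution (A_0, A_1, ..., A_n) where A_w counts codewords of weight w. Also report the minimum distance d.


Weight distribution: A_0 = 1, A_2 = 1, A_3 = 2. Minimum distance d = 2.

Enumerate all 2^2 = 4 messages m ∈ F_2^2.
For each, compute codeword c = mG in F_2^5, then tally its weight.
  m = 00 → c = 00000, weight = 0.
  m = 10 → c = 11010, weight = 3.
  m = 01 → c = 01001, weight = 2.
  m = 11 → c = 10011, weight = 3.
Tally weights:
  weight 0: 1 codewords.
  weight 2: 1 codewords.
  weight 3: 2 codewords.
Minimum distance d = smallest w > 0 with A_w > 0 = 2.
Sanity: Σ A_w = 4 = 2^2 = 4 ✓.


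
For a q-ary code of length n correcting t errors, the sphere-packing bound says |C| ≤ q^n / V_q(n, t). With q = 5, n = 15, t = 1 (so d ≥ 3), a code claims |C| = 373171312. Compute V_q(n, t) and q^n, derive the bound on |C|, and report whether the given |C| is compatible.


V_q(n, t) = 61, q^n = 30517578125, Hamming bound = 500288165, |C| = 373171312 ≤ bound (satisfied).

Step 1: Compute V_q(n, t) = Σ_{j=0}^1 C(n, j) (q−1)^j.
  j = 0: C(15,0)·(4)^0 = 1·1 = 1.
  j = 1: C(15,1)·(4)^1 = 15·4 = 60.
  V_q(n, t) = 1 + 60 = 61.
Step 2: q^n = 5^15 = 30517578125.
Step 3: Hamming bound ⌊q^n / V_q(n,t)⌋ = ⌊30517578125/61⌋ = 500288165.
Step 4: Compare |C| = 373171312 to 500288165: satisfied.
The claimed |C| lies below the Hamming bound.


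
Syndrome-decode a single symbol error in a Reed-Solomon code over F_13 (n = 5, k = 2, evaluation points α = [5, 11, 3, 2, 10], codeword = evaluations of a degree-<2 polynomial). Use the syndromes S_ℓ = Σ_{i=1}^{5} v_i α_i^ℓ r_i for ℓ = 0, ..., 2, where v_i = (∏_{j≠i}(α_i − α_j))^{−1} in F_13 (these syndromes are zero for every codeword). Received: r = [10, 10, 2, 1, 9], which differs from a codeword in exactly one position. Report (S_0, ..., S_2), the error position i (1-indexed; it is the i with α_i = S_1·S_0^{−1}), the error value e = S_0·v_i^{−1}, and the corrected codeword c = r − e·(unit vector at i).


S = (10, 11, 3), error at position 1, error magnitude e = 6, c = [4, 10, 2, 1, 9].

Step 1: column multipliers v_i = (∏_{j≠i}(α_i − α_j))^{−1} mod 13.
  i = 1 (α = 5): (5−11)(5−3)(5−2)(5−10) = (−6)·2·3·(−5) = 180 ≡ 11, so v_1 = 11^{−1} = 6 (mod 13).
  i = 2 (α = 11): (11−5)(11−3)(11−2)(11−10) = 6·8·9·1 = 432 ≡ 3, so v_2 = 3^{−1} = 9 (mod 13).
  i = 3 (α = 3): (3−5)(3−11)(3−2)(3−10) = (−2)·(−8)·1·(−7) = −112 ≡ 5, so v_3 = 5^{−1} = 8 (mod 13).
  i = 4 (α = 2): (2−5)(2−11)(2−3)(2−10) = (−3)·(−9)·(−1)·(−8) = 216 ≡ 8, so v_4 = 8^{−1} = 5 (mod 13).
  i = 5 (α = 10): (10−5)(10−11)(10−3)(10−2) = 5·(−1)·7·8 = −280 ≡ 6, so v_5 = 6^{−1} = 11 (mod 13).
  v = [6, 9, 8, 5, 11].
Step 2: syndromes of r = [10, 10, 2, 1, 9] (all sums mod 13).
  S_0 = Σ v_i r_i = 6·10 + 9·10 + 8·2 + 5·1 + 11·9 = 270 ≡ 10.
  S_1 = Σ v_i α_i r_i = 6·5·10 + 9·11·10 + 8·3·2 + 5·2·1 + 11·10·9 = 2338 ≡ 11.
  α_i^2 mod 13 = [12, 4, 9, 4, 9].
  S_2 = Σ v_i α_i^2 r_i = 6·12·10 + 9·4·10 + 8·9·2 + 5·4·1 + 11·9·9 = 2135 ≡ 3.
  S = (10, 11, 3) ≠ 0, so r is not a codeword (an error is present).
Step 3: locate the error. For a single error e at position i, S_ℓ = v_i·e·α_i^ℓ, so α_err = S_1/S_0.
  S_0^{−1} = 10^{−1} = 4 (mod 13), so α_err = 11·4 = 44 ≡ 5 = α_1. Error position i = 1.
  Consistency check: S_2/S_1 = 3·6 = 18 ≡ 5 = α_err ✓ (single-error assumption holds).
Step 4: error magnitude e = S_0/v_1 = S_0·∏_{j≠1}(α_1 − α_j) = 10·11 = 110 ≡ 6 (mod 13).
Step 5: correct position 1: c_1 = r_1 − e = 10 − 6 ≡ 4 (mod 13). Hence c = [4, 10, 2, 1, 9].
  Check: interpolating c through the α_i gives m(x) = 12 + 1·x (degree < 2) with m(α_i) = c_i for every i, so c is indeed a codeword.


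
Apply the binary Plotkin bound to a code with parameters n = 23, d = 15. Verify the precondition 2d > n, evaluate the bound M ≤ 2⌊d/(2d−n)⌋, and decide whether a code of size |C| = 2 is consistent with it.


Plotkin bound M ≤ 4; given |C| = 2 ≤ bound (satisfied).

Check applicability: 2d = 30, n = 23.
2d − n = 7 > 0, so Plotkin applies.
Compute d/(2d−n) = 15/7 ≈ 2.1429.
⌊d/(2d−n)⌋ = 2.
Plotkin bound: M ≤ 2·2 = 4.
Given |C| = 2, check: satisfied.
This |C| is below the Plotkin bound.


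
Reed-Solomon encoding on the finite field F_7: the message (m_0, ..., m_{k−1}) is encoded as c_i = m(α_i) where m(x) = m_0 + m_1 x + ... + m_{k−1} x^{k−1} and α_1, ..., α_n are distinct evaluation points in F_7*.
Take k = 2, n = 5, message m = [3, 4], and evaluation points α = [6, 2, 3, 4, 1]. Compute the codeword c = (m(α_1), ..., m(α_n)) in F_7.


c = [6, 4, 1, 5, 0]

Message polynomial: m(x) = 3 + 4·x (mod 7).
For each evaluation point α_i, compute m(α_i) mod 7:
  α_1 = 6: Horner steps 4 → 6, so m(6) = 6.
  α_2 = 2: Horner steps 4 → 4, so m(2) = 4.
  α_3 = 3: Horner steps 4 → 1, so m(3) = 1.
  α_4 = 4: Horner steps 4 → 5, so m(4) = 5.
  α_5 = 1: Horner steps 4 → 0, so m(1) = 0.
Codeword c = [6, 4, 1, 5, 0] ∈ F_7^5.


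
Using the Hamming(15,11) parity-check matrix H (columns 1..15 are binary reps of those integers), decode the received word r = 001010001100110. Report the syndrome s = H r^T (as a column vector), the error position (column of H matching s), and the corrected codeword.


s = (0, 1, 1, 0)^T, error position = 6, corrected codeword c = 001011001100110

Compute s = H r^T mod 2 one row at a time:
  s_1 = 0 + 1 + 1 + 0 + 0 + 1 + 1 + 0 = 4 ≡ 0 (mod 2).
  s_2 = 0 + 1 + 0 + 0 + 0 + 1 + 1 + 0 = 3 ≡ 1 (mod 2).
  s_3 = 0 + 1 + 0 + 0 + 1 + 0 + 1 + 0 = 3 ≡ 1 (mod 2).
  s_4 = 0 + 1 + 1 + 0 + 1 + 0 + 1 + 0 = 4 ≡ 0 (mod 2).
s = (0, 1, 1, 0)^T — this equals column 6 of H (binary 0110), so error is at position 6.
Correct: flip bit 6 of r = 001010001100110 to get c = 001011001100110.


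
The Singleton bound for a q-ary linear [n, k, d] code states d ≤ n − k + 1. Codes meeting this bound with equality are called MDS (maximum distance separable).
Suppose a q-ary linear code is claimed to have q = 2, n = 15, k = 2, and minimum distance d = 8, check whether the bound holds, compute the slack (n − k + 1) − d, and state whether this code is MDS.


Singleton RHS = n − k + 1 = 14, slack = 6, bound satisfied, not MDS.

Singleton bound: d ≤ n − k + 1.
Here n = 15, k = 2, so n − k + 1 = 14.
Given d = 8, check d ≤ 14: YES.
Slack = (n − k + 1) − d = 6.
The code is NOT MDS (slack = 6 > 0).
Description: the claimed parameters are [15, 2, 8]_2; such a code would be non-MDS.


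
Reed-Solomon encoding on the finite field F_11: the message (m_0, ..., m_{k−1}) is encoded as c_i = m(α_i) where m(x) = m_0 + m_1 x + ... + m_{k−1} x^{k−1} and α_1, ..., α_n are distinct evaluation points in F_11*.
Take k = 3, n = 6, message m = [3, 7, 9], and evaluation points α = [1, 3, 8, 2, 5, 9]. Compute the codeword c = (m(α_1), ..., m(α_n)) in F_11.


c = [8, 6, 8, 9, 10, 3]

Message polynomial: m(x) = 3 + 7·x + 9·x^2 (mod 11).
For each evaluation point α_i, compute m(α_i) mod 11:
  α_1 = 1: Horner steps 9 → 5 → 8, so m(1) = 8.
  α_2 = 3: Horner steps 9 → 1 → 6, so m(3) = 6.
  α_3 = 8: Horner steps 9 → 2 → 8, so m(8) = 8.
  α_4 = 2: Horner steps 9 → 3 → 9, so m(2) = 9.
  α_5 = 5: Horner steps 9 → 8 → 10, so m(5) = 10.
  α_6 = 9: Horner steps 9 → 0 → 3, so m(9) = 3.
Codeword c = [8, 6, 8, 9, 10, 3] ∈ F_11^6.


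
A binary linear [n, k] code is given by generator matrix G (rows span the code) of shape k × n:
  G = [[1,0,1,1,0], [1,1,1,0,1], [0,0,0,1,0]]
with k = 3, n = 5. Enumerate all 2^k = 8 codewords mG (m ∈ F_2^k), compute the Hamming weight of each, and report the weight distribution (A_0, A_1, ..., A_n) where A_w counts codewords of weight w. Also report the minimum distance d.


Weight distribution: A_0 = 1, A_1 = 1, A_2 = 2, A_3 = 2, A_4 = 1, A_5 = 1. Minimum distance d = 1.

Enumerate all 2^3 = 8 messages m ∈ F_2^3.
For each, compute codeword c = mG in F_2^5, then tally its weight.
  m = 000 → c = 00000, weight = 0.
  m = 100 → c = 10110, weight = 3.
  m = 010 → c = 11101, weight = 4.
  m = 110 → c = 01011, weight = 3.
  m = 001 → c = 00010, weight = 1.
  m = 101 → c = 10100, weight = 2.
  m = 011 → c = 11111, weight = 5.
  m = 111 → c = 01001, weight = 2.
Tally weights:
  weight 0: 1 codewords.
  weight 1: 1 codewords.
  weight 2: 2 codewords.
  weight 3: 2 codewords.
  weight 4: 1 codewords.
  weight 5: 1 codewords.
Minimum distance d = smallest w > 0 with A_w > 0 = 1.
Sanity: Σ A_w = 8 = 2^3 = 8 ✓.
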